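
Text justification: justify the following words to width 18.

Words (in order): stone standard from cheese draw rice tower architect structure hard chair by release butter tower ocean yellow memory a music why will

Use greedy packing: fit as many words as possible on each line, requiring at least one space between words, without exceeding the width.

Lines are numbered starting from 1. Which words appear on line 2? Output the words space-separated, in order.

Line 1: ['stone', 'standard'] (min_width=14, slack=4)
Line 2: ['from', 'cheese', 'draw'] (min_width=16, slack=2)
Line 3: ['rice', 'tower'] (min_width=10, slack=8)
Line 4: ['architect'] (min_width=9, slack=9)
Line 5: ['structure', 'hard'] (min_width=14, slack=4)
Line 6: ['chair', 'by', 'release'] (min_width=16, slack=2)
Line 7: ['butter', 'tower', 'ocean'] (min_width=18, slack=0)
Line 8: ['yellow', 'memory', 'a'] (min_width=15, slack=3)
Line 9: ['music', 'why', 'will'] (min_width=14, slack=4)

Answer: from cheese draw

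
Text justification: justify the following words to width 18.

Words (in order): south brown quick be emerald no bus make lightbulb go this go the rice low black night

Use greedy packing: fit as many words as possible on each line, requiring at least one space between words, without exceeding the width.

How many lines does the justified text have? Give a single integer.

Line 1: ['south', 'brown', 'quick'] (min_width=17, slack=1)
Line 2: ['be', 'emerald', 'no', 'bus'] (min_width=17, slack=1)
Line 3: ['make', 'lightbulb', 'go'] (min_width=17, slack=1)
Line 4: ['this', 'go', 'the', 'rice'] (min_width=16, slack=2)
Line 5: ['low', 'black', 'night'] (min_width=15, slack=3)
Total lines: 5

Answer: 5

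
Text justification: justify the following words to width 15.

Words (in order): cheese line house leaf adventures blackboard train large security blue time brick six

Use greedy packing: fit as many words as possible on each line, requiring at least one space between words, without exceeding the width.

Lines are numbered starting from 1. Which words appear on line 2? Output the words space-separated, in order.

Answer: house leaf

Derivation:
Line 1: ['cheese', 'line'] (min_width=11, slack=4)
Line 2: ['house', 'leaf'] (min_width=10, slack=5)
Line 3: ['adventures'] (min_width=10, slack=5)
Line 4: ['blackboard'] (min_width=10, slack=5)
Line 5: ['train', 'large'] (min_width=11, slack=4)
Line 6: ['security', 'blue'] (min_width=13, slack=2)
Line 7: ['time', 'brick', 'six'] (min_width=14, slack=1)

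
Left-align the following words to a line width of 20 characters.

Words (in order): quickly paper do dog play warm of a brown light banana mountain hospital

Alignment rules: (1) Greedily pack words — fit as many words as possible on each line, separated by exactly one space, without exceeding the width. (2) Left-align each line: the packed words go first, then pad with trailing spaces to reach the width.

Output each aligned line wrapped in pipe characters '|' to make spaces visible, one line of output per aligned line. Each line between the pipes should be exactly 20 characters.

Line 1: ['quickly', 'paper', 'do', 'dog'] (min_width=20, slack=0)
Line 2: ['play', 'warm', 'of', 'a', 'brown'] (min_width=20, slack=0)
Line 3: ['light', 'banana'] (min_width=12, slack=8)
Line 4: ['mountain', 'hospital'] (min_width=17, slack=3)

Answer: |quickly paper do dog|
|play warm of a brown|
|light banana        |
|mountain hospital   |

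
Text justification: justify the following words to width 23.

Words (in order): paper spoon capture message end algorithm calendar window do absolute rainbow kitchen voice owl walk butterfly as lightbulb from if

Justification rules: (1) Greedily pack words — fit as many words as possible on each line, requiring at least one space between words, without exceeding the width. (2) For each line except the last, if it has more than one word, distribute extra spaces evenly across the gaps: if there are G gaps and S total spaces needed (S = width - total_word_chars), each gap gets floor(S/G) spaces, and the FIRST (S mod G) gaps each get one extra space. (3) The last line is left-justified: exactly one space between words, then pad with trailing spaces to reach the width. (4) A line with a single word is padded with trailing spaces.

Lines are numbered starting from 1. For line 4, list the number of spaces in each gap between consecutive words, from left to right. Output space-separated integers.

Line 1: ['paper', 'spoon', 'capture'] (min_width=19, slack=4)
Line 2: ['message', 'end', 'algorithm'] (min_width=21, slack=2)
Line 3: ['calendar', 'window', 'do'] (min_width=18, slack=5)
Line 4: ['absolute', 'rainbow'] (min_width=16, slack=7)
Line 5: ['kitchen', 'voice', 'owl', 'walk'] (min_width=22, slack=1)
Line 6: ['butterfly', 'as', 'lightbulb'] (min_width=22, slack=1)
Line 7: ['from', 'if'] (min_width=7, slack=16)

Answer: 8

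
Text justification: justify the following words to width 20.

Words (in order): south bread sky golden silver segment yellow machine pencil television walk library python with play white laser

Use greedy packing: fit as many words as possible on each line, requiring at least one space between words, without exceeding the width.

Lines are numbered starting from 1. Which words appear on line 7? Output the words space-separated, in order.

Answer: play white laser

Derivation:
Line 1: ['south', 'bread', 'sky'] (min_width=15, slack=5)
Line 2: ['golden', 'silver'] (min_width=13, slack=7)
Line 3: ['segment', 'yellow'] (min_width=14, slack=6)
Line 4: ['machine', 'pencil'] (min_width=14, slack=6)
Line 5: ['television', 'walk'] (min_width=15, slack=5)
Line 6: ['library', 'python', 'with'] (min_width=19, slack=1)
Line 7: ['play', 'white', 'laser'] (min_width=16, slack=4)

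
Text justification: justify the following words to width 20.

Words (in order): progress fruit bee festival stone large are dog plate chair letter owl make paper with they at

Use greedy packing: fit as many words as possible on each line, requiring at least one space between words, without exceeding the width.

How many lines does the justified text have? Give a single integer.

Line 1: ['progress', 'fruit', 'bee'] (min_width=18, slack=2)
Line 2: ['festival', 'stone', 'large'] (min_width=20, slack=0)
Line 3: ['are', 'dog', 'plate', 'chair'] (min_width=19, slack=1)
Line 4: ['letter', 'owl', 'make'] (min_width=15, slack=5)
Line 5: ['paper', 'with', 'they', 'at'] (min_width=18, slack=2)
Total lines: 5

Answer: 5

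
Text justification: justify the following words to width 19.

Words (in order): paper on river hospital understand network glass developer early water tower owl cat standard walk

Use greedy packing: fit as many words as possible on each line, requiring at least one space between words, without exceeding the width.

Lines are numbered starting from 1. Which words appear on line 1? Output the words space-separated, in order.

Answer: paper on river

Derivation:
Line 1: ['paper', 'on', 'river'] (min_width=14, slack=5)
Line 2: ['hospital', 'understand'] (min_width=19, slack=0)
Line 3: ['network', 'glass'] (min_width=13, slack=6)
Line 4: ['developer', 'early'] (min_width=15, slack=4)
Line 5: ['water', 'tower', 'owl', 'cat'] (min_width=19, slack=0)
Line 6: ['standard', 'walk'] (min_width=13, slack=6)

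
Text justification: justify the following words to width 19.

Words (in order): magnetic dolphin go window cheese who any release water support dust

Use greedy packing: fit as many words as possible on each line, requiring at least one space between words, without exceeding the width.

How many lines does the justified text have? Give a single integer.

Answer: 4

Derivation:
Line 1: ['magnetic', 'dolphin', 'go'] (min_width=19, slack=0)
Line 2: ['window', 'cheese', 'who'] (min_width=17, slack=2)
Line 3: ['any', 'release', 'water'] (min_width=17, slack=2)
Line 4: ['support', 'dust'] (min_width=12, slack=7)
Total lines: 4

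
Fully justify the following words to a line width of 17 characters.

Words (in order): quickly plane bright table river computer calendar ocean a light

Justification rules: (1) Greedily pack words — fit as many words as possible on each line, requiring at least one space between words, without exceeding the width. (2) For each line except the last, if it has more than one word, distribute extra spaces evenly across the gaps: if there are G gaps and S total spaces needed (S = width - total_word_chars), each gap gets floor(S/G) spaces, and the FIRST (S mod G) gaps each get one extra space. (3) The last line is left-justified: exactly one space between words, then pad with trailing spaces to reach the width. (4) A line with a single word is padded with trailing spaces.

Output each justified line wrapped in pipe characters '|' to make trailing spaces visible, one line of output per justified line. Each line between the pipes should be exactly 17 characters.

Line 1: ['quickly', 'plane'] (min_width=13, slack=4)
Line 2: ['bright', 'table'] (min_width=12, slack=5)
Line 3: ['river', 'computer'] (min_width=14, slack=3)
Line 4: ['calendar', 'ocean', 'a'] (min_width=16, slack=1)
Line 5: ['light'] (min_width=5, slack=12)

Answer: |quickly     plane|
|bright      table|
|river    computer|
|calendar  ocean a|
|light            |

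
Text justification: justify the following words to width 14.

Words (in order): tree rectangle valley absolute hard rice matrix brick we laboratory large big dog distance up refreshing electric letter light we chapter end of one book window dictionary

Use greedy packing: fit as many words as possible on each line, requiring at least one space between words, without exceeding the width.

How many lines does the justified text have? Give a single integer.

Line 1: ['tree', 'rectangle'] (min_width=14, slack=0)
Line 2: ['valley'] (min_width=6, slack=8)
Line 3: ['absolute', 'hard'] (min_width=13, slack=1)
Line 4: ['rice', 'matrix'] (min_width=11, slack=3)
Line 5: ['brick', 'we'] (min_width=8, slack=6)
Line 6: ['laboratory'] (min_width=10, slack=4)
Line 7: ['large', 'big', 'dog'] (min_width=13, slack=1)
Line 8: ['distance', 'up'] (min_width=11, slack=3)
Line 9: ['refreshing'] (min_width=10, slack=4)
Line 10: ['electric'] (min_width=8, slack=6)
Line 11: ['letter', 'light'] (min_width=12, slack=2)
Line 12: ['we', 'chapter', 'end'] (min_width=14, slack=0)
Line 13: ['of', 'one', 'book'] (min_width=11, slack=3)
Line 14: ['window'] (min_width=6, slack=8)
Line 15: ['dictionary'] (min_width=10, slack=4)
Total lines: 15

Answer: 15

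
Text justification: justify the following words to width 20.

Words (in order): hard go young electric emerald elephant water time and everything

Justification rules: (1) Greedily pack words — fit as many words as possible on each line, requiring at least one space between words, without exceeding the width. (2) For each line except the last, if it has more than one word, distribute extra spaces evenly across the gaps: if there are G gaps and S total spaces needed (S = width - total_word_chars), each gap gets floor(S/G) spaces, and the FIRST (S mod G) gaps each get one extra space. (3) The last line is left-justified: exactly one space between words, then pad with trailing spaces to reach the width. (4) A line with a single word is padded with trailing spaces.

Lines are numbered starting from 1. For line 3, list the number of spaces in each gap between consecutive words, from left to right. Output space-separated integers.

Answer: 2 1

Derivation:
Line 1: ['hard', 'go', 'young'] (min_width=13, slack=7)
Line 2: ['electric', 'emerald'] (min_width=16, slack=4)
Line 3: ['elephant', 'water', 'time'] (min_width=19, slack=1)
Line 4: ['and', 'everything'] (min_width=14, slack=6)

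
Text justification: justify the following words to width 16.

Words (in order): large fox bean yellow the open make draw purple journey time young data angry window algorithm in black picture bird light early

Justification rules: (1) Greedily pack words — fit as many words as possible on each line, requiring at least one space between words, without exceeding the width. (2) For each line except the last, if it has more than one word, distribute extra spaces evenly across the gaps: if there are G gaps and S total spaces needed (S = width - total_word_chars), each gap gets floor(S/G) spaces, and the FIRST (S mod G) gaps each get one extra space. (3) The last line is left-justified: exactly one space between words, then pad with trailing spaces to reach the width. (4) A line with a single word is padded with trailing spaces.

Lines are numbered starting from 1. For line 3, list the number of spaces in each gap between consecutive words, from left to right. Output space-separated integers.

Line 1: ['large', 'fox', 'bean'] (min_width=14, slack=2)
Line 2: ['yellow', 'the', 'open'] (min_width=15, slack=1)
Line 3: ['make', 'draw', 'purple'] (min_width=16, slack=0)
Line 4: ['journey', 'time'] (min_width=12, slack=4)
Line 5: ['young', 'data', 'angry'] (min_width=16, slack=0)
Line 6: ['window', 'algorithm'] (min_width=16, slack=0)
Line 7: ['in', 'black', 'picture'] (min_width=16, slack=0)
Line 8: ['bird', 'light', 'early'] (min_width=16, slack=0)

Answer: 1 1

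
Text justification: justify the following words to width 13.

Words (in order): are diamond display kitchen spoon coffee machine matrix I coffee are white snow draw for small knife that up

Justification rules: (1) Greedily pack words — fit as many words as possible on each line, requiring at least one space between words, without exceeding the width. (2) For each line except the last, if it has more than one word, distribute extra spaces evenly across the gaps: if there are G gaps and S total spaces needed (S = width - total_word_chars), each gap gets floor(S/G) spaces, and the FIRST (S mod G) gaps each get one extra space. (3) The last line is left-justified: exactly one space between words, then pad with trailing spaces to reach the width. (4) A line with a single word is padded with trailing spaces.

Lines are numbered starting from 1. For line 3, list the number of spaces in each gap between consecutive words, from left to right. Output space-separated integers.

Line 1: ['are', 'diamond'] (min_width=11, slack=2)
Line 2: ['display'] (min_width=7, slack=6)
Line 3: ['kitchen', 'spoon'] (min_width=13, slack=0)
Line 4: ['coffee'] (min_width=6, slack=7)
Line 5: ['machine'] (min_width=7, slack=6)
Line 6: ['matrix', 'I'] (min_width=8, slack=5)
Line 7: ['coffee', 'are'] (min_width=10, slack=3)
Line 8: ['white', 'snow'] (min_width=10, slack=3)
Line 9: ['draw', 'for'] (min_width=8, slack=5)
Line 10: ['small', 'knife'] (min_width=11, slack=2)
Line 11: ['that', 'up'] (min_width=7, slack=6)

Answer: 1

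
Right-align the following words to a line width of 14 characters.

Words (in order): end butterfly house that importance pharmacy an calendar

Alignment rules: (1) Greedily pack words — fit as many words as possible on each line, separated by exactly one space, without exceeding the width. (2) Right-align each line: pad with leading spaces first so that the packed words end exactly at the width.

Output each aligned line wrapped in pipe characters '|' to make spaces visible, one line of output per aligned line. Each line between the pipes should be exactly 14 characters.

Answer: | end butterfly|
|    house that|
|    importance|
|   pharmacy an|
|      calendar|

Derivation:
Line 1: ['end', 'butterfly'] (min_width=13, slack=1)
Line 2: ['house', 'that'] (min_width=10, slack=4)
Line 3: ['importance'] (min_width=10, slack=4)
Line 4: ['pharmacy', 'an'] (min_width=11, slack=3)
Line 5: ['calendar'] (min_width=8, slack=6)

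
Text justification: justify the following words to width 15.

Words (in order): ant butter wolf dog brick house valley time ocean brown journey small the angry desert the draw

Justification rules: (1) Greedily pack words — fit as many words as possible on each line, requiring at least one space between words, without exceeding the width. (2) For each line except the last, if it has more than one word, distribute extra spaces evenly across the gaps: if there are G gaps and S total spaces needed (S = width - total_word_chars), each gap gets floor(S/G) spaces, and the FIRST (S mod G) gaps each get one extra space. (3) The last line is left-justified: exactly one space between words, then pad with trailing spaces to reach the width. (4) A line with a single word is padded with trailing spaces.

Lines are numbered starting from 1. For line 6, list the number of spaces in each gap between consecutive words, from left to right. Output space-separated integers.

Answer: 7

Derivation:
Line 1: ['ant', 'butter', 'wolf'] (min_width=15, slack=0)
Line 2: ['dog', 'brick', 'house'] (min_width=15, slack=0)
Line 3: ['valley', 'time'] (min_width=11, slack=4)
Line 4: ['ocean', 'brown'] (min_width=11, slack=4)
Line 5: ['journey', 'small'] (min_width=13, slack=2)
Line 6: ['the', 'angry'] (min_width=9, slack=6)
Line 7: ['desert', 'the', 'draw'] (min_width=15, slack=0)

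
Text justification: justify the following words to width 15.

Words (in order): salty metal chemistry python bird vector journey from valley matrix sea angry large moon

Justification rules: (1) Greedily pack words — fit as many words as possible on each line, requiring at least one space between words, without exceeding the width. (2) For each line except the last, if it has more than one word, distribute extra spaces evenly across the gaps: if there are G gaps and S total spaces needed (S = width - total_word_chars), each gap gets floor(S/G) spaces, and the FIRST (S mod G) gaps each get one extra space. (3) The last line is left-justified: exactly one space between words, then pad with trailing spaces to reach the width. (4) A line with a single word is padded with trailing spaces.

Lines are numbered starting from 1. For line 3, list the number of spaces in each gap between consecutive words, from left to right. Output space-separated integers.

Answer: 5

Derivation:
Line 1: ['salty', 'metal'] (min_width=11, slack=4)
Line 2: ['chemistry'] (min_width=9, slack=6)
Line 3: ['python', 'bird'] (min_width=11, slack=4)
Line 4: ['vector', 'journey'] (min_width=14, slack=1)
Line 5: ['from', 'valley'] (min_width=11, slack=4)
Line 6: ['matrix', 'sea'] (min_width=10, slack=5)
Line 7: ['angry', 'large'] (min_width=11, slack=4)
Line 8: ['moon'] (min_width=4, slack=11)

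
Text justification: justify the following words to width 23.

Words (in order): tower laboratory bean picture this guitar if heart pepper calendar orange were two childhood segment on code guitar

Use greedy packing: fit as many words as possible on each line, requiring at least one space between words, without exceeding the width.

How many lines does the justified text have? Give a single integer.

Answer: 6

Derivation:
Line 1: ['tower', 'laboratory', 'bean'] (min_width=21, slack=2)
Line 2: ['picture', 'this', 'guitar', 'if'] (min_width=22, slack=1)
Line 3: ['heart', 'pepper', 'calendar'] (min_width=21, slack=2)
Line 4: ['orange', 'were', 'two'] (min_width=15, slack=8)
Line 5: ['childhood', 'segment', 'on'] (min_width=20, slack=3)
Line 6: ['code', 'guitar'] (min_width=11, slack=12)
Total lines: 6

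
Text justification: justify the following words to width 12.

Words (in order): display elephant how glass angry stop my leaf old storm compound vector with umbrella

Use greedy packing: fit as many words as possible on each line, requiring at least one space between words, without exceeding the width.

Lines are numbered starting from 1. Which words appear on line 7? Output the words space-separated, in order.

Answer: vector with

Derivation:
Line 1: ['display'] (min_width=7, slack=5)
Line 2: ['elephant', 'how'] (min_width=12, slack=0)
Line 3: ['glass', 'angry'] (min_width=11, slack=1)
Line 4: ['stop', 'my', 'leaf'] (min_width=12, slack=0)
Line 5: ['old', 'storm'] (min_width=9, slack=3)
Line 6: ['compound'] (min_width=8, slack=4)
Line 7: ['vector', 'with'] (min_width=11, slack=1)
Line 8: ['umbrella'] (min_width=8, slack=4)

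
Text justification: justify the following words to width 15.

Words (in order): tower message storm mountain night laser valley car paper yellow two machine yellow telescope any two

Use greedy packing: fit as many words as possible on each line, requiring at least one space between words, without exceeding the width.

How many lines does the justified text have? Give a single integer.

Line 1: ['tower', 'message'] (min_width=13, slack=2)
Line 2: ['storm', 'mountain'] (min_width=14, slack=1)
Line 3: ['night', 'laser'] (min_width=11, slack=4)
Line 4: ['valley', 'car'] (min_width=10, slack=5)
Line 5: ['paper', 'yellow'] (min_width=12, slack=3)
Line 6: ['two', 'machine'] (min_width=11, slack=4)
Line 7: ['yellow'] (min_width=6, slack=9)
Line 8: ['telescope', 'any'] (min_width=13, slack=2)
Line 9: ['two'] (min_width=3, slack=12)
Total lines: 9

Answer: 9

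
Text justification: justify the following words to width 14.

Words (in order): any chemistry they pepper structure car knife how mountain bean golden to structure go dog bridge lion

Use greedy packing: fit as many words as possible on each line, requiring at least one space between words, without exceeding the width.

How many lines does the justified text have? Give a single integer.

Line 1: ['any', 'chemistry'] (min_width=13, slack=1)
Line 2: ['they', 'pepper'] (min_width=11, slack=3)
Line 3: ['structure', 'car'] (min_width=13, slack=1)
Line 4: ['knife', 'how'] (min_width=9, slack=5)
Line 5: ['mountain', 'bean'] (min_width=13, slack=1)
Line 6: ['golden', 'to'] (min_width=9, slack=5)
Line 7: ['structure', 'go'] (min_width=12, slack=2)
Line 8: ['dog', 'bridge'] (min_width=10, slack=4)
Line 9: ['lion'] (min_width=4, slack=10)
Total lines: 9

Answer: 9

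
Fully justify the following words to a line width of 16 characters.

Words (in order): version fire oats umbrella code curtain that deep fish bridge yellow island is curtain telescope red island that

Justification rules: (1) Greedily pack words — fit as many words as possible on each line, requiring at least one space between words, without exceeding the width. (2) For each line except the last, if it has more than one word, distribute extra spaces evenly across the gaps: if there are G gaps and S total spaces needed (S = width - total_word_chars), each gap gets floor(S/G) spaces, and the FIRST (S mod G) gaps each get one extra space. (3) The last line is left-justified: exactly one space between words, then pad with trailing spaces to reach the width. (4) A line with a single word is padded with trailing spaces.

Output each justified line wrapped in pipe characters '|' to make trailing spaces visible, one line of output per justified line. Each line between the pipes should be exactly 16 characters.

Line 1: ['version', 'fire'] (min_width=12, slack=4)
Line 2: ['oats', 'umbrella'] (min_width=13, slack=3)
Line 3: ['code', 'curtain'] (min_width=12, slack=4)
Line 4: ['that', 'deep', 'fish'] (min_width=14, slack=2)
Line 5: ['bridge', 'yellow'] (min_width=13, slack=3)
Line 6: ['island', 'is'] (min_width=9, slack=7)
Line 7: ['curtain'] (min_width=7, slack=9)
Line 8: ['telescope', 'red'] (min_width=13, slack=3)
Line 9: ['island', 'that'] (min_width=11, slack=5)

Answer: |version     fire|
|oats    umbrella|
|code     curtain|
|that  deep  fish|
|bridge    yellow|
|island        is|
|curtain         |
|telescope    red|
|island that     |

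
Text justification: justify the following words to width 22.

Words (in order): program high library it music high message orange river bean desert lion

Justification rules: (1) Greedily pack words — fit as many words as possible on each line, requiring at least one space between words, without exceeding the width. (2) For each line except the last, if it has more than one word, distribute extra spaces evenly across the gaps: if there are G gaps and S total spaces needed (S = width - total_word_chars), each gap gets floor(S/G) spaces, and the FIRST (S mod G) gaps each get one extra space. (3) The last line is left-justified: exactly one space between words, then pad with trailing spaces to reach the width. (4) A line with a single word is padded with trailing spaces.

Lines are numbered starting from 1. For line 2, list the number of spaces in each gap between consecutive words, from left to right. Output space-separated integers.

Answer: 2 1 1

Derivation:
Line 1: ['program', 'high', 'library'] (min_width=20, slack=2)
Line 2: ['it', 'music', 'high', 'message'] (min_width=21, slack=1)
Line 3: ['orange', 'river', 'bean'] (min_width=17, slack=5)
Line 4: ['desert', 'lion'] (min_width=11, slack=11)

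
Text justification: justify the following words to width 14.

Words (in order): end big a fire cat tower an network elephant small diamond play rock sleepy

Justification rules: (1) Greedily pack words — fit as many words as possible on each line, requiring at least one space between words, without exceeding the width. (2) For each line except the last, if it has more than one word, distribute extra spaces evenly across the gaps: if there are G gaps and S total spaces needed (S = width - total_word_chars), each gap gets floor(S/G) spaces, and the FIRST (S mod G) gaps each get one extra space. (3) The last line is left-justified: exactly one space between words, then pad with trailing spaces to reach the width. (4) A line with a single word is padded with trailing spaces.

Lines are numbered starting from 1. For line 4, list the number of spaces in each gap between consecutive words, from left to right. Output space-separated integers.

Line 1: ['end', 'big', 'a', 'fire'] (min_width=14, slack=0)
Line 2: ['cat', 'tower', 'an'] (min_width=12, slack=2)
Line 3: ['network'] (min_width=7, slack=7)
Line 4: ['elephant', 'small'] (min_width=14, slack=0)
Line 5: ['diamond', 'play'] (min_width=12, slack=2)
Line 6: ['rock', 'sleepy'] (min_width=11, slack=3)

Answer: 1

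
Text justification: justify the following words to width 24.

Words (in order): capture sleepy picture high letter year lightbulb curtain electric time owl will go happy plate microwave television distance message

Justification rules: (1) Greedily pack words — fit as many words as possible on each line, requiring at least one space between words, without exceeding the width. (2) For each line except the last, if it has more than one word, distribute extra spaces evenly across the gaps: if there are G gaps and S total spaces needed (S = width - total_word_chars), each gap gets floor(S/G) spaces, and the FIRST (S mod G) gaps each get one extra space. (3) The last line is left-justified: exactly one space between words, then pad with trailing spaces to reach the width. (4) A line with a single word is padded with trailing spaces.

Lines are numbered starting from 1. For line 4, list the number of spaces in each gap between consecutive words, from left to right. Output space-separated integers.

Line 1: ['capture', 'sleepy', 'picture'] (min_width=22, slack=2)
Line 2: ['high', 'letter', 'year'] (min_width=16, slack=8)
Line 3: ['lightbulb', 'curtain'] (min_width=17, slack=7)
Line 4: ['electric', 'time', 'owl', 'will'] (min_width=22, slack=2)
Line 5: ['go', 'happy', 'plate', 'microwave'] (min_width=24, slack=0)
Line 6: ['television', 'distance'] (min_width=19, slack=5)
Line 7: ['message'] (min_width=7, slack=17)

Answer: 2 2 1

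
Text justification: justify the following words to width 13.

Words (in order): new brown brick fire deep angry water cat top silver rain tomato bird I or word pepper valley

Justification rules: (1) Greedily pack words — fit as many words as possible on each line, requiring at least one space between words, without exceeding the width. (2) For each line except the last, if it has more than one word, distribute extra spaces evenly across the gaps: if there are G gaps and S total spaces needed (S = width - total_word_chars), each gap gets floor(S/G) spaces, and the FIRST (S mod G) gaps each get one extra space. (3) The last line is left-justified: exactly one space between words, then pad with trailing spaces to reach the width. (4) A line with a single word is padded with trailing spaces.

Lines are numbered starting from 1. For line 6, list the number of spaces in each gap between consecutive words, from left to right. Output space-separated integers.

Answer: 1 1

Derivation:
Line 1: ['new', 'brown'] (min_width=9, slack=4)
Line 2: ['brick', 'fire'] (min_width=10, slack=3)
Line 3: ['deep', 'angry'] (min_width=10, slack=3)
Line 4: ['water', 'cat', 'top'] (min_width=13, slack=0)
Line 5: ['silver', 'rain'] (min_width=11, slack=2)
Line 6: ['tomato', 'bird', 'I'] (min_width=13, slack=0)
Line 7: ['or', 'word'] (min_width=7, slack=6)
Line 8: ['pepper', 'valley'] (min_width=13, slack=0)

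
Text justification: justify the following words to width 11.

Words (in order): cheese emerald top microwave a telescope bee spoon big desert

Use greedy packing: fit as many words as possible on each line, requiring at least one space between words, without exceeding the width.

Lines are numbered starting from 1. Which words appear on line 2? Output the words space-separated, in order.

Line 1: ['cheese'] (min_width=6, slack=5)
Line 2: ['emerald', 'top'] (min_width=11, slack=0)
Line 3: ['microwave', 'a'] (min_width=11, slack=0)
Line 4: ['telescope'] (min_width=9, slack=2)
Line 5: ['bee', 'spoon'] (min_width=9, slack=2)
Line 6: ['big', 'desert'] (min_width=10, slack=1)

Answer: emerald top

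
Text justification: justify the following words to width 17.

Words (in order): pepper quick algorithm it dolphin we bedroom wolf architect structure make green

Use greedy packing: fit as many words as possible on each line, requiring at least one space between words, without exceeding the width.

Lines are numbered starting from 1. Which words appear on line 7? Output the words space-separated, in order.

Line 1: ['pepper', 'quick'] (min_width=12, slack=5)
Line 2: ['algorithm', 'it'] (min_width=12, slack=5)
Line 3: ['dolphin', 'we'] (min_width=10, slack=7)
Line 4: ['bedroom', 'wolf'] (min_width=12, slack=5)
Line 5: ['architect'] (min_width=9, slack=8)
Line 6: ['structure', 'make'] (min_width=14, slack=3)
Line 7: ['green'] (min_width=5, slack=12)

Answer: green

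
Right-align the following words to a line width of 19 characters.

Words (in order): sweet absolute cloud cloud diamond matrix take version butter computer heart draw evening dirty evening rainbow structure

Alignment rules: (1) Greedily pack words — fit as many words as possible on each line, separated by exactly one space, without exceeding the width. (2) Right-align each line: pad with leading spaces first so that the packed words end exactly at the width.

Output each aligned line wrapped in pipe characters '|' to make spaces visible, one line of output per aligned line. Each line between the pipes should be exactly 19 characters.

Line 1: ['sweet', 'absolute'] (min_width=14, slack=5)
Line 2: ['cloud', 'cloud', 'diamond'] (min_width=19, slack=0)
Line 3: ['matrix', 'take', 'version'] (min_width=19, slack=0)
Line 4: ['butter', 'computer'] (min_width=15, slack=4)
Line 5: ['heart', 'draw', 'evening'] (min_width=18, slack=1)
Line 6: ['dirty', 'evening'] (min_width=13, slack=6)
Line 7: ['rainbow', 'structure'] (min_width=17, slack=2)

Answer: |     sweet absolute|
|cloud cloud diamond|
|matrix take version|
|    butter computer|
| heart draw evening|
|      dirty evening|
|  rainbow structure|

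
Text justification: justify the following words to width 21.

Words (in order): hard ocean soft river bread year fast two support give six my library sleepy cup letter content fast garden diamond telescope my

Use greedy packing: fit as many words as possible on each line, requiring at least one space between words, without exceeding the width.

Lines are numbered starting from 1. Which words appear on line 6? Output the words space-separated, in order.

Line 1: ['hard', 'ocean', 'soft', 'river'] (min_width=21, slack=0)
Line 2: ['bread', 'year', 'fast', 'two'] (min_width=19, slack=2)
Line 3: ['support', 'give', 'six', 'my'] (min_width=19, slack=2)
Line 4: ['library', 'sleepy', 'cup'] (min_width=18, slack=3)
Line 5: ['letter', 'content', 'fast'] (min_width=19, slack=2)
Line 6: ['garden', 'diamond'] (min_width=14, slack=7)
Line 7: ['telescope', 'my'] (min_width=12, slack=9)

Answer: garden diamond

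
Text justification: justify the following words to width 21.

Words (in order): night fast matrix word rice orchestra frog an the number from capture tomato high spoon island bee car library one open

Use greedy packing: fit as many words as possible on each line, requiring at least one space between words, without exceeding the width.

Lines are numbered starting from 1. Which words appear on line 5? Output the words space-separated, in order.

Line 1: ['night', 'fast', 'matrix'] (min_width=17, slack=4)
Line 2: ['word', 'rice', 'orchestra'] (min_width=19, slack=2)
Line 3: ['frog', 'an', 'the', 'number'] (min_width=18, slack=3)
Line 4: ['from', 'capture', 'tomato'] (min_width=19, slack=2)
Line 5: ['high', 'spoon', 'island', 'bee'] (min_width=21, slack=0)
Line 6: ['car', 'library', 'one', 'open'] (min_width=20, slack=1)

Answer: high spoon island bee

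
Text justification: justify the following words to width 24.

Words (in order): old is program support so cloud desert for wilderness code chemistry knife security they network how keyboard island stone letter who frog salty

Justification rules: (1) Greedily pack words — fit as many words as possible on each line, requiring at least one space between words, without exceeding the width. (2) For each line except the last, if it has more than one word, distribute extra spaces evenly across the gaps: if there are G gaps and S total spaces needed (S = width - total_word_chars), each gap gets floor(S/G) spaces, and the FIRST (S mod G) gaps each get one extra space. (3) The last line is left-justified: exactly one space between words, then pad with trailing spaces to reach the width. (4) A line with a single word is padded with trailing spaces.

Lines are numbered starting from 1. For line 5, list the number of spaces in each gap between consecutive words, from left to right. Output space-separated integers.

Line 1: ['old', 'is', 'program', 'support'] (min_width=22, slack=2)
Line 2: ['so', 'cloud', 'desert', 'for'] (min_width=19, slack=5)
Line 3: ['wilderness', 'code'] (min_width=15, slack=9)
Line 4: ['chemistry', 'knife', 'security'] (min_width=24, slack=0)
Line 5: ['they', 'network', 'how'] (min_width=16, slack=8)
Line 6: ['keyboard', 'island', 'stone'] (min_width=21, slack=3)
Line 7: ['letter', 'who', 'frog', 'salty'] (min_width=21, slack=3)

Answer: 5 5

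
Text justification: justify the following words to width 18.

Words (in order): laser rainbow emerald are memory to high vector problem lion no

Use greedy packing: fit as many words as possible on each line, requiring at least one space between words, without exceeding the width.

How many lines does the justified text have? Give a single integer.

Answer: 4

Derivation:
Line 1: ['laser', 'rainbow'] (min_width=13, slack=5)
Line 2: ['emerald', 'are', 'memory'] (min_width=18, slack=0)
Line 3: ['to', 'high', 'vector'] (min_width=14, slack=4)
Line 4: ['problem', 'lion', 'no'] (min_width=15, slack=3)
Total lines: 4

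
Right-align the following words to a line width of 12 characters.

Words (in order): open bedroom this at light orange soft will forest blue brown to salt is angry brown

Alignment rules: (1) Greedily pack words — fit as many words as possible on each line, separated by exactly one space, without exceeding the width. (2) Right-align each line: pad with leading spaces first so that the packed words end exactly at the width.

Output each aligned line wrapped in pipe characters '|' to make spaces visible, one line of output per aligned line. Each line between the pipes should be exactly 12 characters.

Line 1: ['open', 'bedroom'] (min_width=12, slack=0)
Line 2: ['this', 'at'] (min_width=7, slack=5)
Line 3: ['light', 'orange'] (min_width=12, slack=0)
Line 4: ['soft', 'will'] (min_width=9, slack=3)
Line 5: ['forest', 'blue'] (min_width=11, slack=1)
Line 6: ['brown', 'to'] (min_width=8, slack=4)
Line 7: ['salt', 'is'] (min_width=7, slack=5)
Line 8: ['angry', 'brown'] (min_width=11, slack=1)

Answer: |open bedroom|
|     this at|
|light orange|
|   soft will|
| forest blue|
|    brown to|
|     salt is|
| angry brown|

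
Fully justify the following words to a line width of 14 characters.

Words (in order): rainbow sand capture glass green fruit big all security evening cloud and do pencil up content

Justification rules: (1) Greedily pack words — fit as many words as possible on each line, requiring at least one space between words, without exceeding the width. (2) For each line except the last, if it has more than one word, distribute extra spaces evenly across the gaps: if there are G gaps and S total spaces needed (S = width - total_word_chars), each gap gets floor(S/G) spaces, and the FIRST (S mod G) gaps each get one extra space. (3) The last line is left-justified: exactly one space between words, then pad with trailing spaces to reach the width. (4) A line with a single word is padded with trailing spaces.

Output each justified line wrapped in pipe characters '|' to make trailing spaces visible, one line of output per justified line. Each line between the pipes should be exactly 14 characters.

Answer: |rainbow   sand|
|capture  glass|
|green    fruit|
|big        all|
|security      |
|evening  cloud|
|and  do pencil|
|up content    |

Derivation:
Line 1: ['rainbow', 'sand'] (min_width=12, slack=2)
Line 2: ['capture', 'glass'] (min_width=13, slack=1)
Line 3: ['green', 'fruit'] (min_width=11, slack=3)
Line 4: ['big', 'all'] (min_width=7, slack=7)
Line 5: ['security'] (min_width=8, slack=6)
Line 6: ['evening', 'cloud'] (min_width=13, slack=1)
Line 7: ['and', 'do', 'pencil'] (min_width=13, slack=1)
Line 8: ['up', 'content'] (min_width=10, slack=4)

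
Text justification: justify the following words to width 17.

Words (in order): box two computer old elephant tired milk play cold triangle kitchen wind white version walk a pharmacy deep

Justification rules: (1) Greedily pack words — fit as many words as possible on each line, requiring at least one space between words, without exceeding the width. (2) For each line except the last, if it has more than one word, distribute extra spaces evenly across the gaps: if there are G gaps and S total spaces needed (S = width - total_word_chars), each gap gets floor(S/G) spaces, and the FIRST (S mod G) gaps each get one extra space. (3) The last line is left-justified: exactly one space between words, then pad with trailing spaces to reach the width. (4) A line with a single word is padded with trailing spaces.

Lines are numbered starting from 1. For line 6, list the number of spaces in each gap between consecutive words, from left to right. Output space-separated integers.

Answer: 5

Derivation:
Line 1: ['box', 'two', 'computer'] (min_width=16, slack=1)
Line 2: ['old', 'elephant'] (min_width=12, slack=5)
Line 3: ['tired', 'milk', 'play'] (min_width=15, slack=2)
Line 4: ['cold', 'triangle'] (min_width=13, slack=4)
Line 5: ['kitchen', 'wind'] (min_width=12, slack=5)
Line 6: ['white', 'version'] (min_width=13, slack=4)
Line 7: ['walk', 'a', 'pharmacy'] (min_width=15, slack=2)
Line 8: ['deep'] (min_width=4, slack=13)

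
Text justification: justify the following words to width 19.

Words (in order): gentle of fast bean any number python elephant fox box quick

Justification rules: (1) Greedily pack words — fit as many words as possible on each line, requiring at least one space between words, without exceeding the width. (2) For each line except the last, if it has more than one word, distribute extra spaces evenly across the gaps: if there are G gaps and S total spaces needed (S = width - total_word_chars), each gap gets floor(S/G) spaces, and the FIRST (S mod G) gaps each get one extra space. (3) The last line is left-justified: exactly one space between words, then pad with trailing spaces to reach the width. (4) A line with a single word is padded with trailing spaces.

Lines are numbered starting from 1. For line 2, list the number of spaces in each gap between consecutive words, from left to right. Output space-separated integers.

Line 1: ['gentle', 'of', 'fast', 'bean'] (min_width=19, slack=0)
Line 2: ['any', 'number', 'python'] (min_width=17, slack=2)
Line 3: ['elephant', 'fox', 'box'] (min_width=16, slack=3)
Line 4: ['quick'] (min_width=5, slack=14)

Answer: 2 2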